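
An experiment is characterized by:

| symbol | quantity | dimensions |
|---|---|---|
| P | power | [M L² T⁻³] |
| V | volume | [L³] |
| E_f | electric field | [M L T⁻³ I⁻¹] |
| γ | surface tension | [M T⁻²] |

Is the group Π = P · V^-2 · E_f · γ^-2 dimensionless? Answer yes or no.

no

Sum the exponent of each base dimension across the product:
  M: [P]_M − 2·[V]_M + [E_f]_M − 2·[γ]_M = (1) − 2·(0) + (1) − 2·(1) = 0
  L: [P]_L − 2·[V]_L + [E_f]_L − 2·[γ]_L = (2) − 2·(3) + (1) − 2·(0) = -3
  T: [P]_T − 2·[V]_T + [E_f]_T − 2·[γ]_T = (-3) − 2·(0) + (-3) − 2·(-2) = -2
  I: [P]_I − 2·[V]_I + [E_f]_I − 2·[γ]_I = (0) − 2·(0) + (-1) − 2·(0) = -1
Net dimensions [L⁻³ T⁻² I⁻¹] ≠ [1] — not dimensionless.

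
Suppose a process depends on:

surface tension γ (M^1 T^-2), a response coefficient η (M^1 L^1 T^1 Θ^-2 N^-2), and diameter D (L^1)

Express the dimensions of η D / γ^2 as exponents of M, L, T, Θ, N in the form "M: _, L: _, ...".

M: -1, L: 2, T: 5, Θ: -2, N: -2

Collect each base-dimension exponent across the product:
  M: −2·(1) + (1) + (0) = -1
  L: −2·(0) + (1) + (1) = 2
  T: −2·(-2) + (1) + (0) = 5
  Θ: −2·(0) + (-2) + (0) = -2
  N: −2·(0) + (-2) + (0) = -2
So the dimensions are [M⁻¹ L² T⁵ Θ⁻² N⁻²].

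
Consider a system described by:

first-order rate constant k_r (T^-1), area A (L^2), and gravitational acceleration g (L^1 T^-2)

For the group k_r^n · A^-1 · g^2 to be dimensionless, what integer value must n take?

Balance the T exponent: (-1)·n from k_r, plus −(0) + 2·(-2) = -4 from the rest, must sum to zero.
−n − 4 = 0, so n = -4.

-4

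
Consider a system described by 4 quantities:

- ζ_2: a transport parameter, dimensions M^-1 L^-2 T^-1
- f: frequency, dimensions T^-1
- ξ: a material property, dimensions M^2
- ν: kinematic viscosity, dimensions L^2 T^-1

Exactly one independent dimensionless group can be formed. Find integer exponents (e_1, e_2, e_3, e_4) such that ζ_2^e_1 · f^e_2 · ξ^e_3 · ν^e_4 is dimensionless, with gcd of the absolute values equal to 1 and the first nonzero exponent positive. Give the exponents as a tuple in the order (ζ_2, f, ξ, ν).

M: e_1·(-1) + e_2·(0) + e_3·(2) + e_4·(0) = 0
L: e_1·(-2) + e_2·(0) + e_3·(0) + e_4·(2) = 0
T: e_1·(-1) + e_2·(-1) + e_3·(0) + e_4·(-1) = 0
Solving this homogeneous linear system for the smallest-integer solution (first nonzero entry positive) gives (2, -4, 1, 2).

(2, -4, 1, 2)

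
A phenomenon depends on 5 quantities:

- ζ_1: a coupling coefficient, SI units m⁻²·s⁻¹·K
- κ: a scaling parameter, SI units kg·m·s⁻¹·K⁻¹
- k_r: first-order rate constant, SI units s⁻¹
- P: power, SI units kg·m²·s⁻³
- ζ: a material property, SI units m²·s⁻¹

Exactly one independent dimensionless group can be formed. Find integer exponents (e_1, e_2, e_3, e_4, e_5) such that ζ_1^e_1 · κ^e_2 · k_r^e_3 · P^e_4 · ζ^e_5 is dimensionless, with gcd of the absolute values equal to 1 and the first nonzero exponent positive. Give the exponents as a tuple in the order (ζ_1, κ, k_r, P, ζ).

M: e_1·(0) + e_2·(1) + e_3·(0) + e_4·(1) + e_5·(0) = 0
L: e_1·(-2) + e_2·(1) + e_3·(0) + e_4·(2) + e_5·(2) = 0
T: e_1·(-1) + e_2·(-1) + e_3·(-1) + e_4·(-3) + e_5·(-1) = 0
Θ: e_1·(1) + e_2·(-1) + e_3·(0) + e_4·(0) + e_5·(0) = 0
Solving this homogeneous linear system for the smallest-integer solution (first nonzero entry positive) gives (2, 2, -1, -2, 3).

(2, 2, -1, -2, 3)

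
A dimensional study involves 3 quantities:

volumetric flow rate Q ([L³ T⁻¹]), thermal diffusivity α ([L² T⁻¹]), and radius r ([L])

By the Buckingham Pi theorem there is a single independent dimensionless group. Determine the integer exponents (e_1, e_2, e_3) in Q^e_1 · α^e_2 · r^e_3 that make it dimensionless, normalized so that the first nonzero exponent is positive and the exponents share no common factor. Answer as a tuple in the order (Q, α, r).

L: e_1·(3) + e_2·(2) + e_3·(1) = 0
T: e_1·(-1) + e_2·(-1) + e_3·(0) = 0
Solving this homogeneous linear system for the smallest-integer solution (first nonzero entry positive) gives (1, -1, -1).

(1, -1, -1)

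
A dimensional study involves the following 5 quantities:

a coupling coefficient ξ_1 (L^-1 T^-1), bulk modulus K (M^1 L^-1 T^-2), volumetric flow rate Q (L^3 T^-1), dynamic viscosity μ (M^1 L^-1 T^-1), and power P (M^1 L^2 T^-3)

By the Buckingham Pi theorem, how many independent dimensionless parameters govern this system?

2

There are 5 variables and 3 base dimensions (M, L, T).
The dimension matrix has rank 3.
Independent dimensionless groups: 5 − 3 = 2.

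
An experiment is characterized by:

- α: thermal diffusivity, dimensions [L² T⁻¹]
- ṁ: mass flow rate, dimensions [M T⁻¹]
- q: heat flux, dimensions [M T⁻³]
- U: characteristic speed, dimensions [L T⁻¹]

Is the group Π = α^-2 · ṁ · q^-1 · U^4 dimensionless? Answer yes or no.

yes

Sum the exponent of each base dimension across the product:
  M: −2·[α]_M + [ṁ]_M − [q]_M + 4·[U]_M = −2·(0) + (1) − (1) + 4·(0) = 0
  L: −2·[α]_L + [ṁ]_L − [q]_L + 4·[U]_L = −2·(2) + (0) − (0) + 4·(1) = 0
  T: −2·[α]_T + [ṁ]_T − [q]_T + 4·[U]_T = −2·(-1) + (-1) − (-3) + 4·(-1) = 0
All base exponents vanish — dimensionless.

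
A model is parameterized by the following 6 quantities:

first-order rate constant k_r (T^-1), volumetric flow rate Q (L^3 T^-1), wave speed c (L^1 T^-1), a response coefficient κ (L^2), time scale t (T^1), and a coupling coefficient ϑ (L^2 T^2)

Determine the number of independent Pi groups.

4

There are 6 variables and 2 base dimensions (L, T).
The dimension matrix has rank 2.
Independent dimensionless groups: 6 − 2 = 4.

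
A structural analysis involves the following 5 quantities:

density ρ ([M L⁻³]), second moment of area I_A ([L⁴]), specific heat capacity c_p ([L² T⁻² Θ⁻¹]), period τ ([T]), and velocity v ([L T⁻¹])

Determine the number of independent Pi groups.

There are 5 variables and 4 base dimensions (M, L, T, Θ).
The dimension matrix has rank 4.
Independent dimensionless groups: 5 − 4 = 1.

1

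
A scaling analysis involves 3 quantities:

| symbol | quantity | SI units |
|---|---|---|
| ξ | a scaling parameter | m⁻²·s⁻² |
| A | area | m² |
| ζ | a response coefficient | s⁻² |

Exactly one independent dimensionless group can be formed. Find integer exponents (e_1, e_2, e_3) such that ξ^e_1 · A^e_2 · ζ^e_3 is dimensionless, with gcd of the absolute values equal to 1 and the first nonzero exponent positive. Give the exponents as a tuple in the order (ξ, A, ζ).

L: e_1·(-2) + e_2·(2) + e_3·(0) = 0
T: e_1·(-2) + e_2·(0) + e_3·(-2) = 0
Solving this homogeneous linear system for the smallest-integer solution (first nonzero entry positive) gives (1, 1, -1).

(1, 1, -1)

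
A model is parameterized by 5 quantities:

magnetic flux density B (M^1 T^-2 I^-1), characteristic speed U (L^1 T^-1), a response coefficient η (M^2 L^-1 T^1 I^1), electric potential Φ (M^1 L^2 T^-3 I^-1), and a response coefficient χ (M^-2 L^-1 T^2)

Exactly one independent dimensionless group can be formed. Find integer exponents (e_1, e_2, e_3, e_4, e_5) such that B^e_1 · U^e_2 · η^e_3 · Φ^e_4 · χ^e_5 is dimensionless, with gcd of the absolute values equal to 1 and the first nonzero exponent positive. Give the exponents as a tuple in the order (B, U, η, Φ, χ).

(1, 3, 2, 1, 3)

M: e_1·(1) + e_2·(0) + e_3·(2) + e_4·(1) + e_5·(-2) = 0
L: e_1·(0) + e_2·(1) + e_3·(-1) + e_4·(2) + e_5·(-1) = 0
T: e_1·(-2) + e_2·(-1) + e_3·(1) + e_4·(-3) + e_5·(2) = 0
I: e_1·(-1) + e_2·(0) + e_3·(1) + e_4·(-1) + e_5·(0) = 0
Solving this homogeneous linear system for the smallest-integer solution (first nonzero entry positive) gives (1, 3, 2, 1, 3).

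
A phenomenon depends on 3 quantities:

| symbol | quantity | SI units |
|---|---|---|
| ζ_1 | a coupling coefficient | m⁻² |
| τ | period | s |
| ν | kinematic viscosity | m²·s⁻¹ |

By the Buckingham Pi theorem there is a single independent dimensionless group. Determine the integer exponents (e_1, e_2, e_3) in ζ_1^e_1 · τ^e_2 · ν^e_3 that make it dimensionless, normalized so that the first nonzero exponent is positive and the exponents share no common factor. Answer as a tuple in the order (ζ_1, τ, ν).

L: e_1·(-2) + e_2·(0) + e_3·(2) = 0
T: e_1·(0) + e_2·(1) + e_3·(-1) = 0
Solving this homogeneous linear system for the smallest-integer solution (first nonzero entry positive) gives (1, 1, 1).

(1, 1, 1)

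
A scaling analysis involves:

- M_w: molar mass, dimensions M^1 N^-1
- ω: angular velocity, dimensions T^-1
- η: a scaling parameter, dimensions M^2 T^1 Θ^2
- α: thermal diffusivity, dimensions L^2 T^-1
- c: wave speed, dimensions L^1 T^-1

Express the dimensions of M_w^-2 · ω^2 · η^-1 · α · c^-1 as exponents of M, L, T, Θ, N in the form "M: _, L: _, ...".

M: -4, L: 1, T: -3, Θ: -2, N: 2

Collect each base-dimension exponent across the product:
  M: −2·(1) + 2·(0) − (2) + (0) − (0) = -4
  L: −2·(0) + 2·(0) − (0) + (2) − (1) = 1
  T: −2·(0) + 2·(-1) − (1) + (-1) − (-1) = -3
  Θ: −2·(0) + 2·(0) − (2) + (0) − (0) = -2
  N: −2·(-1) + 2·(0) − (0) + (0) − (0) = 2
So the dimensions are [M⁻⁴ L T⁻³ Θ⁻² N²].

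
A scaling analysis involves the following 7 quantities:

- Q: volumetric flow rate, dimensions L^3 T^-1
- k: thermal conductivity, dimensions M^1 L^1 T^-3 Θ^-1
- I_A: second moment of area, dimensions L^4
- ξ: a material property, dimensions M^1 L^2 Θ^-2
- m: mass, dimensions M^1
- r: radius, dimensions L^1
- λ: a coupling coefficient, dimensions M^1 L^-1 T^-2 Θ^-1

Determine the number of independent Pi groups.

There are 7 variables and 4 base dimensions (M, L, T, Θ).
The dimension matrix has rank 4.
Independent dimensionless groups: 7 − 4 = 3.

3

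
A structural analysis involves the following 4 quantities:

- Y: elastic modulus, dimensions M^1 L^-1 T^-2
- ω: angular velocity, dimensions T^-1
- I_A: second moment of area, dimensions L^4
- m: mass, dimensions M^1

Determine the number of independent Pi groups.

1

There are 4 variables and 3 base dimensions (M, L, T).
The dimension matrix has rank 3.
Independent dimensionless groups: 4 − 3 = 1.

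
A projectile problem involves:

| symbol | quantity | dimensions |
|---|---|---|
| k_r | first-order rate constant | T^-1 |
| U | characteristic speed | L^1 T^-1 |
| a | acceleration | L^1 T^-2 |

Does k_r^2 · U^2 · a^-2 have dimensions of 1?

yes

Sum the exponent of each base dimension across the product:
  M: 2·[k_r]_M + 2·[U]_M − 2·[a]_M = 2·(0) + 2·(0) − 2·(0) = 0
  L: 2·[k_r]_L + 2·[U]_L − 2·[a]_L = 2·(0) + 2·(1) − 2·(1) = 0
  T: 2·[k_r]_T + 2·[U]_T − 2·[a]_T = 2·(-1) + 2·(-1) − 2·(-2) = 0
All base exponents vanish — dimensionless.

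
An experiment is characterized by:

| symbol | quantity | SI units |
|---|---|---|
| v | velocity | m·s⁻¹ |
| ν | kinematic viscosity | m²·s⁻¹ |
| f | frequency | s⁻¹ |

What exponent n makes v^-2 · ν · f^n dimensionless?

Balance the T exponent: (-1)·n from f, plus −2·(-1) + (-1) = 1 from the rest, must sum to zero.
−n + 1 = 0, so n = 1.

1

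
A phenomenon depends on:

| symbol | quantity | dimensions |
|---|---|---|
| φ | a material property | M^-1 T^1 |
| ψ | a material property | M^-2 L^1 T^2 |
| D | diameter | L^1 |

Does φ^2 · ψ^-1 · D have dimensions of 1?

yes

Sum the exponent of each base dimension across the product:
  M: 2·[φ]_M − [ψ]_M + [D]_M = 2·(-1) − (-2) + (0) = 0
  L: 2·[φ]_L − [ψ]_L + [D]_L = 2·(0) − (1) + (1) = 0
  T: 2·[φ]_T − [ψ]_T + [D]_T = 2·(1) − (2) + (0) = 0
All base exponents vanish — dimensionless.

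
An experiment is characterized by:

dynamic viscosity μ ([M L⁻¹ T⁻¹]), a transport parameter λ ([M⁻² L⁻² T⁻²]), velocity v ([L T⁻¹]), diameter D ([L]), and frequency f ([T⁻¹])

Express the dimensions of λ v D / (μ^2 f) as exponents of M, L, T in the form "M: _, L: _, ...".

Collect each base-dimension exponent across the product:
  M: −2·(1) + (-2) + (0) + (0) − (0) = -4
  L: −2·(-1) + (-2) + (1) + (1) − (0) = 2
  T: −2·(-1) + (-2) + (-1) + (0) − (-1) = 0
So the dimensions are [M⁻⁴ L²].

M: -4, L: 2, T: 0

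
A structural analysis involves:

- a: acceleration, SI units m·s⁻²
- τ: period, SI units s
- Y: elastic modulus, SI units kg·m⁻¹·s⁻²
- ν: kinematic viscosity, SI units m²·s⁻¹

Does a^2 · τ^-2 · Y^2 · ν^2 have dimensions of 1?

no

Sum the exponent of each base dimension across the product:
  M: 2·[a]_M − 2·[τ]_M + 2·[Y]_M + 2·[ν]_M = 2·(0) − 2·(0) + 2·(1) + 2·(0) = 2
  L: 2·[a]_L − 2·[τ]_L + 2·[Y]_L + 2·[ν]_L = 2·(1) − 2·(0) + 2·(-1) + 2·(2) = 4
  T: 2·[a]_T − 2·[τ]_T + 2·[Y]_T + 2·[ν]_T = 2·(-2) − 2·(1) + 2·(-2) + 2·(-1) = -12
Net dimensions [M² L⁴ T⁻¹²] ≠ [1] — not dimensionless.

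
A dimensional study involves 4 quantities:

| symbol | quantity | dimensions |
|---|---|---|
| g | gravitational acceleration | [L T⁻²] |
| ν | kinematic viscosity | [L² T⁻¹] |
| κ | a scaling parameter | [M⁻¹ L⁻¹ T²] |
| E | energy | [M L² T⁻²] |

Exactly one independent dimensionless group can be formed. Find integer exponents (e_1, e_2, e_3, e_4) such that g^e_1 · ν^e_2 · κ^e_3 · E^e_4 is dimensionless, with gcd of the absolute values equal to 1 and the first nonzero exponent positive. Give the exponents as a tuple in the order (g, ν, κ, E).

M: e_1·(0) + e_2·(0) + e_3·(-1) + e_4·(1) = 0
L: e_1·(1) + e_2·(2) + e_3·(-1) + e_4·(2) = 0
T: e_1·(-2) + e_2·(-1) + e_3·(2) + e_4·(-2) = 0
Solving this homogeneous linear system for the smallest-integer solution (first nonzero entry positive) gives (1, -2, 3, 3).

(1, -2, 3, 3)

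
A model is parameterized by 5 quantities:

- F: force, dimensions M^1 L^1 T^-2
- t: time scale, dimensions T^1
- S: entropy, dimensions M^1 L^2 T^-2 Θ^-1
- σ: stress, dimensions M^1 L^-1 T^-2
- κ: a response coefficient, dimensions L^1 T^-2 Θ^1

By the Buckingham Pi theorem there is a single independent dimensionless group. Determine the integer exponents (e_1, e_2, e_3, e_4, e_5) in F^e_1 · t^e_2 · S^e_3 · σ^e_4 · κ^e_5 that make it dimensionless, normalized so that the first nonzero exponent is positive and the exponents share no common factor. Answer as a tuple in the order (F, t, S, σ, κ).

(2, -2, -1, -1, -1)

M: e_1·(1) + e_2·(0) + e_3·(1) + e_4·(1) + e_5·(0) = 0
L: e_1·(1) + e_2·(0) + e_3·(2) + e_4·(-1) + e_5·(1) = 0
T: e_1·(-2) + e_2·(1) + e_3·(-2) + e_4·(-2) + e_5·(-2) = 0
Θ: e_1·(0) + e_2·(0) + e_3·(-1) + e_4·(0) + e_5·(1) = 0
Solving this homogeneous linear system for the smallest-integer solution (first nonzero entry positive) gives (2, -2, -1, -1, -1).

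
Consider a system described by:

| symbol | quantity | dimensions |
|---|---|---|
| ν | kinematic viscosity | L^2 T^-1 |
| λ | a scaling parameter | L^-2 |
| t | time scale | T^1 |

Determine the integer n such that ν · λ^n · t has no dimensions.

Balance the L exponent: (-2)·n from λ, plus (2) + (0) = 2 from the rest, must sum to zero.
-2n + 2 = 0, so n = 1.

1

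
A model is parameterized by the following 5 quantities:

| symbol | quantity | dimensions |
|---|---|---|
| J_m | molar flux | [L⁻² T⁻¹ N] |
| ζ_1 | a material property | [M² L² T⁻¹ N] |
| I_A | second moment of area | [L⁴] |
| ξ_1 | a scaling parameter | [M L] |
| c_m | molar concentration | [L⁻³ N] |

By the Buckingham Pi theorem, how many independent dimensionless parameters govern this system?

There are 5 variables and 4 base dimensions (M, L, T, N).
The dimension matrix has rank 4.
Independent dimensionless groups: 5 − 4 = 1.

1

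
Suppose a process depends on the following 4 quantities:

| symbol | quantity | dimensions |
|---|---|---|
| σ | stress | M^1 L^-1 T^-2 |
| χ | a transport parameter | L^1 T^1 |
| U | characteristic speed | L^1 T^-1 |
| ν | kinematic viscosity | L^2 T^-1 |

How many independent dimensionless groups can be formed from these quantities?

There are 4 variables and 3 base dimensions (M, L, T).
The dimension matrix has rank 3.
Independent dimensionless groups: 4 − 3 = 1.

1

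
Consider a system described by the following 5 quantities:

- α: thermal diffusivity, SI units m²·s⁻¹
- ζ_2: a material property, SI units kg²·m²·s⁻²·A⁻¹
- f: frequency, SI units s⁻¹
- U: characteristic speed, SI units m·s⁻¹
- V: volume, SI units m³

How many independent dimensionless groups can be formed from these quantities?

2

There are 5 variables and 4 base dimensions (M, L, T, I).
The dimension matrix has rank 3 (less than 4: the dimension vectors are linearly dependent).
Independent dimensionless groups: 5 − 3 = 2.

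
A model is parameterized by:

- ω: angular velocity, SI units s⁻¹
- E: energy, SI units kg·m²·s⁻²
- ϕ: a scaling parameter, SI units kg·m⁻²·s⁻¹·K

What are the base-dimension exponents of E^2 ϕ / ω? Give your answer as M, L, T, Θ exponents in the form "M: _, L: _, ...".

M: 3, L: 2, T: -4, Θ: 1

Collect each base-dimension exponent across the product:
  M: −(0) + 2·(1) + (1) = 3
  L: −(0) + 2·(2) + (-2) = 2
  T: −(-1) + 2·(-2) + (-1) = -4
  Θ: −(0) + 2·(0) + (1) = 1
So the dimensions are [M³ L² T⁻⁴ Θ].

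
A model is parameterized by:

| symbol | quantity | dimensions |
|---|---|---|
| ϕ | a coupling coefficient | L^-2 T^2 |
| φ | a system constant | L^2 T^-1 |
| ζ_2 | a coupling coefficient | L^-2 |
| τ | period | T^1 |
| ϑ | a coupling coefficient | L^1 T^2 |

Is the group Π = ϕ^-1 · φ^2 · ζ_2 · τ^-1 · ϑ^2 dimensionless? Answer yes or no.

Sum the exponent of each base dimension across the product:
  L: −[ϕ]_L + 2·[φ]_L + [ζ_2]_L − [τ]_L + 2·[ϑ]_L = −(-2) + 2·(2) + (-2) − (0) + 2·(1) = 6
  T: −[ϕ]_T + 2·[φ]_T + [ζ_2]_T − [τ]_T + 2·[ϑ]_T = −(2) + 2·(-1) + (0) − (1) + 2·(2) = -1
Net dimensions [L⁶ T⁻¹] ≠ [1] — not dimensionless.

no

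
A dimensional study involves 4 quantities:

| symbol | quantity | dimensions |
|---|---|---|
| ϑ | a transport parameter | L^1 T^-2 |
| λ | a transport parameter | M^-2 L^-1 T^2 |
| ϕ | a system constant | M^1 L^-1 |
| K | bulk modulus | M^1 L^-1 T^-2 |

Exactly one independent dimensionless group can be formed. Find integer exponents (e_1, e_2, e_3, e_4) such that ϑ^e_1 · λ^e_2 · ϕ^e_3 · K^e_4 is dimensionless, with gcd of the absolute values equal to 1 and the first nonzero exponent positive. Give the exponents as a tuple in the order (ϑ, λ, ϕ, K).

(3, 1, 4, -2)

M: e_1·(0) + e_2·(-2) + e_3·(1) + e_4·(1) = 0
L: e_1·(1) + e_2·(-1) + e_3·(-1) + e_4·(-1) = 0
T: e_1·(-2) + e_2·(2) + e_3·(0) + e_4·(-2) = 0
Solving this homogeneous linear system for the smallest-integer solution (first nonzero entry positive) gives (3, 1, 4, -2).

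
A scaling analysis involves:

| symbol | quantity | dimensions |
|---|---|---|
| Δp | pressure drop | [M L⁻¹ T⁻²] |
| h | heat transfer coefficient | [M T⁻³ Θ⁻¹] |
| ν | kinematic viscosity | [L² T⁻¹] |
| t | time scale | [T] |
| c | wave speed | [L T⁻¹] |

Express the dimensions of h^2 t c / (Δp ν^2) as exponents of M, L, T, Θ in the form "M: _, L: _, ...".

Collect each base-dimension exponent across the product:
  M: −(1) + 2·(1) − 2·(0) + (0) + (0) = 1
  L: −(-1) + 2·(0) − 2·(2) + (0) + (1) = -2
  T: −(-2) + 2·(-3) − 2·(-1) + (1) + (-1) = -2
  Θ: −(0) + 2·(-1) − 2·(0) + (0) + (0) = -2
So the dimensions are [M L⁻² T⁻² Θ⁻²].

M: 1, L: -2, T: -2, Θ: -2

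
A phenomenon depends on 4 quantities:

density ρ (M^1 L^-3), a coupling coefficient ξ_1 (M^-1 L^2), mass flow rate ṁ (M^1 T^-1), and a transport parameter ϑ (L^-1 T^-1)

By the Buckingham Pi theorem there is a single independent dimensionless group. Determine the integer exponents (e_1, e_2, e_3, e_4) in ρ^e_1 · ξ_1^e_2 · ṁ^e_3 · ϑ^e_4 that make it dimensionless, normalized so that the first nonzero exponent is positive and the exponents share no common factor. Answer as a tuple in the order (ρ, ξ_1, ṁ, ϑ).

M: e_1·(1) + e_2·(-1) + e_3·(1) + e_4·(0) = 0
L: e_1·(-3) + e_2·(2) + e_3·(0) + e_4·(-1) = 0
T: e_1·(0) + e_2·(0) + e_3·(-1) + e_4·(-1) = 0
Solving this homogeneous linear system for the smallest-integer solution (first nonzero entry positive) gives (3, 4, 1, -1).

(3, 4, 1, -1)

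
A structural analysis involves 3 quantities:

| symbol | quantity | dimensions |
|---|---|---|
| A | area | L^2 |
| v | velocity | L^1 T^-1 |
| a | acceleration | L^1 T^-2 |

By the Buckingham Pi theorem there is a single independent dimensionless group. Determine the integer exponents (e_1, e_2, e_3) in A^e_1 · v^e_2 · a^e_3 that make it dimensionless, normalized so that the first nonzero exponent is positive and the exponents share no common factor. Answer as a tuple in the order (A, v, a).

(1, -4, 2)

L: e_1·(2) + e_2·(1) + e_3·(1) = 0
T: e_1·(0) + e_2·(-1) + e_3·(-2) = 0
Solving this homogeneous linear system for the smallest-integer solution (first nonzero entry positive) gives (1, -4, 2).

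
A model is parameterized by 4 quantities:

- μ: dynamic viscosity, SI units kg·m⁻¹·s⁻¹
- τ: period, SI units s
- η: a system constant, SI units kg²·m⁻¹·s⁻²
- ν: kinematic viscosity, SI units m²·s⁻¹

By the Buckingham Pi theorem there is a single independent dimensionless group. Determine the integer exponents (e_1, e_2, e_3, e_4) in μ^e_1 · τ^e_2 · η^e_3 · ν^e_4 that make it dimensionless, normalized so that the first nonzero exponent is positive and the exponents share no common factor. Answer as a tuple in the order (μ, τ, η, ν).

(4, 1, -2, 1)

M: e_1·(1) + e_2·(0) + e_3·(2) + e_4·(0) = 0
L: e_1·(-1) + e_2·(0) + e_3·(-1) + e_4·(2) = 0
T: e_1·(-1) + e_2·(1) + e_3·(-2) + e_4·(-1) = 0
Solving this homogeneous linear system for the smallest-integer solution (first nonzero entry positive) gives (4, 1, -2, 1).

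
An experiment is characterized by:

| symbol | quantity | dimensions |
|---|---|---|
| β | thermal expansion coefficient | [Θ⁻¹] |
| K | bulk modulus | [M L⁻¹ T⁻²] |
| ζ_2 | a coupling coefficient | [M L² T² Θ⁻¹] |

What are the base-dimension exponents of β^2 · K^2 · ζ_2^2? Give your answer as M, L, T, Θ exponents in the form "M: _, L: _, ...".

Collect each base-dimension exponent across the product:
  M: 2·(0) + 2·(1) + 2·(1) = 4
  L: 2·(0) + 2·(-1) + 2·(2) = 2
  T: 2·(0) + 2·(-2) + 2·(2) = 0
  Θ: 2·(-1) + 2·(0) + 2·(-1) = -4
So the dimensions are [M⁴ L² Θ⁻⁴].

M: 4, L: 2, T: 0, Θ: -4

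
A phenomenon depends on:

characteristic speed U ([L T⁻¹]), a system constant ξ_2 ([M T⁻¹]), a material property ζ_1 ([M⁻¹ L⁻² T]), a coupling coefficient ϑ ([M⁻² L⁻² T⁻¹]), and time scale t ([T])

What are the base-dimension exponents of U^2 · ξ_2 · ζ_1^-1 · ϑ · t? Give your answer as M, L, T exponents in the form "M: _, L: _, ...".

Collect each base-dimension exponent across the product:
  M: 2·(0) + (1) − (-1) + (-2) + (0) = 0
  L: 2·(1) + (0) − (-2) + (-2) + (0) = 2
  T: 2·(-1) + (-1) − (1) + (-1) + (1) = -4
So the dimensions are [L² T⁻⁴].

M: 0, L: 2, T: -4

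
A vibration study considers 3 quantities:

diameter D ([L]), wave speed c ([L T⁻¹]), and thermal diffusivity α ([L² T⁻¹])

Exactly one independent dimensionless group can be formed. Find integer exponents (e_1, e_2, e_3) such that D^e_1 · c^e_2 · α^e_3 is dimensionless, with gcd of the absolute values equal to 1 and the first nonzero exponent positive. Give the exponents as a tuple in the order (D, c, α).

L: e_1·(1) + e_2·(1) + e_3·(2) = 0
T: e_1·(0) + e_2·(-1) + e_3·(-1) = 0
Solving this homogeneous linear system for the smallest-integer solution (first nonzero entry positive) gives (1, 1, -1).

(1, 1, -1)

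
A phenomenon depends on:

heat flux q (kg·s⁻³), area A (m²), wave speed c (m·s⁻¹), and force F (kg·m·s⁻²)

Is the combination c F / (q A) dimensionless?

Sum the exponent of each base dimension across the product:
  M: −[q]_M − [A]_M + [c]_M + [F]_M = −(1) − (0) + (0) + (1) = 0
  L: −[q]_L − [A]_L + [c]_L + [F]_L = −(0) − (2) + (1) + (1) = 0
  T: −[q]_T − [A]_T + [c]_T + [F]_T = −(-3) − (0) + (-1) + (-2) = 0
All base exponents vanish — dimensionless.

yes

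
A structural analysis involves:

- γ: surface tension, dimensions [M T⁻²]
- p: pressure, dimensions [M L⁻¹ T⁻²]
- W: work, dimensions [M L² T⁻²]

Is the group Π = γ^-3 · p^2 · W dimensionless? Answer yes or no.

yes

Sum the exponent of each base dimension across the product:
  M: −3·[γ]_M + 2·[p]_M + [W]_M = −3·(1) + 2·(1) + (1) = 0
  L: −3·[γ]_L + 2·[p]_L + [W]_L = −3·(0) + 2·(-1) + (2) = 0
  T: −3·[γ]_T + 2·[p]_T + [W]_T = −3·(-2) + 2·(-2) + (-2) = 0
All base exponents vanish — dimensionless.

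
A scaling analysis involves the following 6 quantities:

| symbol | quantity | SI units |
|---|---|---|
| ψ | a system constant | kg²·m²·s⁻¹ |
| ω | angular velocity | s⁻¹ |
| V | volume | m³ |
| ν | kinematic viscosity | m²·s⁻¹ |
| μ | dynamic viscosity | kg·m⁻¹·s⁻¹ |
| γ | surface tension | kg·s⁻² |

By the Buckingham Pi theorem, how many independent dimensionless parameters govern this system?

There are 6 variables and 3 base dimensions (M, L, T).
The dimension matrix has rank 3.
Independent dimensionless groups: 6 − 3 = 3.

3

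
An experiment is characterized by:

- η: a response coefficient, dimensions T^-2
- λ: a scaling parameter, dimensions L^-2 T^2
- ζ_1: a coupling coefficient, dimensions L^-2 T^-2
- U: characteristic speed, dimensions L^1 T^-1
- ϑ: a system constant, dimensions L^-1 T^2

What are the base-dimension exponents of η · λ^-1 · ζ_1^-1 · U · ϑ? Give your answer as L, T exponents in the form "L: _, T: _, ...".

L: 4, T: -1

Collect each base-dimension exponent across the product:
  L: (0) − (-2) − (-2) + (1) + (-1) = 4
  T: (-2) − (2) − (-2) + (-1) + (2) = -1
So the dimensions are [L⁴ T⁻¹].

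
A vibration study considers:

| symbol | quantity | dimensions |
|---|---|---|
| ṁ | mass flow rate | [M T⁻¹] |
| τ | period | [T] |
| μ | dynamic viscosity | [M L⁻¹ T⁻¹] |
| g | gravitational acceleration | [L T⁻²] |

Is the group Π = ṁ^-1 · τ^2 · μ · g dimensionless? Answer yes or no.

Sum the exponent of each base dimension across the product:
  M: −[ṁ]_M + 2·[τ]_M + [μ]_M + [g]_M = −(1) + 2·(0) + (1) + (0) = 0
  L: −[ṁ]_L + 2·[τ]_L + [μ]_L + [g]_L = −(0) + 2·(0) + (-1) + (1) = 0
  T: −[ṁ]_T + 2·[τ]_T + [μ]_T + [g]_T = −(-1) + 2·(1) + (-1) + (-2) = 0
All base exponents vanish — dimensionless.

yes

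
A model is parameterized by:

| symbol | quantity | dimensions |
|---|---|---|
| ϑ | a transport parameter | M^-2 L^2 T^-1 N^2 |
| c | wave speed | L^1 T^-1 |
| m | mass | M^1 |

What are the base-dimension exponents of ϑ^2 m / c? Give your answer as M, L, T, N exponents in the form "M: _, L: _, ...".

M: -3, L: 3, T: -1, N: 4

Collect each base-dimension exponent across the product:
  M: 2·(-2) − (0) + (1) = -3
  L: 2·(2) − (1) + (0) = 3
  T: 2·(-1) − (-1) + (0) = -1
  N: 2·(2) − (0) + (0) = 4
So the dimensions are [M⁻³ L³ T⁻¹ N⁴].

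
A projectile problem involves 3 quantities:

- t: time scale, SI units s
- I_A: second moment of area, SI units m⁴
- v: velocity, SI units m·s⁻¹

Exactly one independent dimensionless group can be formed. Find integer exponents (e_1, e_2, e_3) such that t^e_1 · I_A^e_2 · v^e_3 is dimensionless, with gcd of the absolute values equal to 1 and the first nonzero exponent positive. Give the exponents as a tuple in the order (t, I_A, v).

(4, -1, 4)

L: e_1·(0) + e_2·(4) + e_3·(1) = 0
T: e_1·(1) + e_2·(0) + e_3·(-1) = 0
Solving this homogeneous linear system for the smallest-integer solution (first nonzero entry positive) gives (4, -1, 4).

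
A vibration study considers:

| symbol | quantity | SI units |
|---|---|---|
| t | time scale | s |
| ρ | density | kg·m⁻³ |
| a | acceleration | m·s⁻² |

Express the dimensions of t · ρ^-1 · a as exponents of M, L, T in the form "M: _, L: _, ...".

M: -1, L: 4, T: -1

Collect each base-dimension exponent across the product:
  M: (0) − (1) + (0) = -1
  L: (0) − (-3) + (1) = 4
  T: (1) − (0) + (-2) = -1
So the dimensions are [M⁻¹ L⁴ T⁻¹].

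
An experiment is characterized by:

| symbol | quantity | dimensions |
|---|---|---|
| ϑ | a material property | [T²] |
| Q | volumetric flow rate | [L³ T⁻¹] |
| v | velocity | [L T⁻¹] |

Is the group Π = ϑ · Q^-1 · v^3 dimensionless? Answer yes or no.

yes

Sum the exponent of each base dimension across the product:
  L: [ϑ]_L − [Q]_L + 3·[v]_L = (0) − (3) + 3·(1) = 0
  T: [ϑ]_T − [Q]_T + 3·[v]_T = (2) − (-1) + 3·(-1) = 0
All base exponents vanish — dimensionless.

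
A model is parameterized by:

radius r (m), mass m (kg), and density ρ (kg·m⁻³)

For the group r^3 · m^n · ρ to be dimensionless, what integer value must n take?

-1

Balance the M exponent: (1)·n from m, plus 3·(0) + (1) = 1 from the rest, must sum to zero.
n + 1 = 0, so n = -1.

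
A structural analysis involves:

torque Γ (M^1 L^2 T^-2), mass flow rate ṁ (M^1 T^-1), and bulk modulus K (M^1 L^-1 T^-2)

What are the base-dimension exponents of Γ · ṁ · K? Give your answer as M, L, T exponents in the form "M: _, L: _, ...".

Collect each base-dimension exponent across the product:
  M: (1) + (1) + (1) = 3
  L: (2) + (0) + (-1) = 1
  T: (-2) + (-1) + (-2) = -5
So the dimensions are [M³ L T⁻⁵].

M: 3, L: 1, T: -5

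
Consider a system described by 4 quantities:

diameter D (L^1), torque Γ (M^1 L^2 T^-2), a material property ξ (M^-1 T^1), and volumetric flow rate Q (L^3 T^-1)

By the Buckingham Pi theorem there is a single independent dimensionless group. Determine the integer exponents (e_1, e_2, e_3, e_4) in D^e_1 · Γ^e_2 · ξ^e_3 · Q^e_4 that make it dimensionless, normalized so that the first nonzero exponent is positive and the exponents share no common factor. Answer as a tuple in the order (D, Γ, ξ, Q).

M: e_1·(0) + e_2·(1) + e_3·(-1) + e_4·(0) = 0
L: e_1·(1) + e_2·(2) + e_3·(0) + e_4·(3) = 0
T: e_1·(0) + e_2·(-2) + e_3·(1) + e_4·(-1) = 0
Solving this homogeneous linear system for the smallest-integer solution (first nonzero entry positive) gives (1, 1, 1, -1).

(1, 1, 1, -1)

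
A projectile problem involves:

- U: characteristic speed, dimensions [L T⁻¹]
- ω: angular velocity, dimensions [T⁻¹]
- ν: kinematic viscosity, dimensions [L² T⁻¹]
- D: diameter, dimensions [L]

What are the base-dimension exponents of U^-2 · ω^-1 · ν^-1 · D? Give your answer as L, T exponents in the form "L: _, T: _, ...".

Collect each base-dimension exponent across the product:
  L: −2·(1) − (0) − (2) + (1) = -3
  T: −2·(-1) − (-1) − (-1) + (0) = 4
So the dimensions are [L⁻³ T⁴].

L: -3, T: 4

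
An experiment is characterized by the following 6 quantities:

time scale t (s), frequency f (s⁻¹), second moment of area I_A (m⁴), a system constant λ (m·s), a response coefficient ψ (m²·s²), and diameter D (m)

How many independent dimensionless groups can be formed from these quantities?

There are 6 variables and 2 base dimensions (L, T).
The dimension matrix has rank 2.
Independent dimensionless groups: 6 − 2 = 4.

4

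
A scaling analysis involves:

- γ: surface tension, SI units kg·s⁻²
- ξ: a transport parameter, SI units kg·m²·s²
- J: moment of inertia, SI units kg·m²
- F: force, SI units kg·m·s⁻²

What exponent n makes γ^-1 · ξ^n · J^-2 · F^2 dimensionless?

1

Balance the M exponent: (1)·n from ξ, plus −(1) − 2·(1) + 2·(1) = -1 from the rest, must sum to zero.
n − 1 = 0, so n = 1.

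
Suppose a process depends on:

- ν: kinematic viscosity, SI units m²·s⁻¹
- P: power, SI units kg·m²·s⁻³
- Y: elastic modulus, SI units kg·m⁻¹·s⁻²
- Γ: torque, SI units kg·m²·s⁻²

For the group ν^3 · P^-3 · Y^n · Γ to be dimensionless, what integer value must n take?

2

Balance the M exponent: (1)·n from Y, plus 3·(0) − 3·(1) + (1) = -2 from the rest, must sum to zero.
n − 2 = 0, so n = 2.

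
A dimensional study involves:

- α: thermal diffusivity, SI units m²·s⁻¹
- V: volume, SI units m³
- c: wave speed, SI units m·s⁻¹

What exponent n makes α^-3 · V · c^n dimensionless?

3

Balance the L exponent: (1)·n from c, plus −3·(2) + (3) = -3 from the rest, must sum to zero.
n − 3 = 0, so n = 3.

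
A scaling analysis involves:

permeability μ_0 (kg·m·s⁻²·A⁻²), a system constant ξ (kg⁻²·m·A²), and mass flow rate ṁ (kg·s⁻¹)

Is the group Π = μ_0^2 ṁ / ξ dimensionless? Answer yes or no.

Sum the exponent of each base dimension across the product:
  M: 2·[μ_0]_M − [ξ]_M + [ṁ]_M = 2·(1) − (-2) + (1) = 5
  L: 2·[μ_0]_L − [ξ]_L + [ṁ]_L = 2·(1) − (1) + (0) = 1
  T: 2·[μ_0]_T − [ξ]_T + [ṁ]_T = 2·(-2) − (0) + (-1) = -5
  I: 2·[μ_0]_I − [ξ]_I + [ṁ]_I = 2·(-2) − (2) + (0) = -6
Net dimensions [M⁵ L T⁻⁵ I⁻⁶] ≠ [1] — not dimensionless.

no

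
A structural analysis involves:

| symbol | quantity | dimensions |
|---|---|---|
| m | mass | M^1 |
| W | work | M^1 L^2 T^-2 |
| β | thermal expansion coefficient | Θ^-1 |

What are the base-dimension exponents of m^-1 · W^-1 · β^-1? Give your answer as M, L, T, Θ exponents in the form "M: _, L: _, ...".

Collect each base-dimension exponent across the product:
  M: −(1) − (1) − (0) = -2
  L: −(0) − (2) − (0) = -2
  T: −(0) − (-2) − (0) = 2
  Θ: −(0) − (0) − (-1) = 1
So the dimensions are [M⁻² L⁻² T² Θ].

M: -2, L: -2, T: 2, Θ: 1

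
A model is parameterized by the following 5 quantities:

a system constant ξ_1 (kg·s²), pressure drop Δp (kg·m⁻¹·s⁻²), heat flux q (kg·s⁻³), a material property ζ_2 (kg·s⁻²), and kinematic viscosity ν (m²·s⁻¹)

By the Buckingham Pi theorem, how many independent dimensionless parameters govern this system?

There are 5 variables and 3 base dimensions (M, L, T).
The dimension matrix has rank 3.
Independent dimensionless groups: 5 − 3 = 2.

2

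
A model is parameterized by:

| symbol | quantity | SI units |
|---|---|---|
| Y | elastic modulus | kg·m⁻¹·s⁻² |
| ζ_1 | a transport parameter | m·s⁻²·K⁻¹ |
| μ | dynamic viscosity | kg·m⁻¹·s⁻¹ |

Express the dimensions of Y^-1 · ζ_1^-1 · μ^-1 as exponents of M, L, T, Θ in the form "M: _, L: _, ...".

M: -2, L: 1, T: 5, Θ: 1

Collect each base-dimension exponent across the product:
  M: −(1) − (0) − (1) = -2
  L: −(-1) − (1) − (-1) = 1
  T: −(-2) − (-2) − (-1) = 5
  Θ: −(0) − (-1) − (0) = 1
So the dimensions are [M⁻² L T⁵ Θ].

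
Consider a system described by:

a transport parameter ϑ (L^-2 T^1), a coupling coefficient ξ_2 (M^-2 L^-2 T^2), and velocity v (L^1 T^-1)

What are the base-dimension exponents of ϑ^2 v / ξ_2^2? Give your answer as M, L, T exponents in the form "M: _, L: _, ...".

M: 4, L: 1, T: -3

Collect each base-dimension exponent across the product:
  M: 2·(0) − 2·(-2) + (0) = 4
  L: 2·(-2) − 2·(-2) + (1) = 1
  T: 2·(1) − 2·(2) + (-1) = -3
So the dimensions are [M⁴ L T⁻³].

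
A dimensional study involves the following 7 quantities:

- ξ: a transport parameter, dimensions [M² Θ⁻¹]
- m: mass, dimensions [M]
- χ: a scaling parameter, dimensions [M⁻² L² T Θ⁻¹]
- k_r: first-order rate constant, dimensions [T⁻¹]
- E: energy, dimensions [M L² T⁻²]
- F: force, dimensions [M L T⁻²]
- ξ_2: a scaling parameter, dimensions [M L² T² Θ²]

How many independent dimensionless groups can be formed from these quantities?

There are 7 variables and 4 base dimensions (M, L, T, Θ).
The dimension matrix has rank 4.
Independent dimensionless groups: 7 − 4 = 3.

3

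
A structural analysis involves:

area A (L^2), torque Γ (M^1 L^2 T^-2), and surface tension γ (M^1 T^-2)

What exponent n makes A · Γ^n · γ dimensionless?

-1

Balance the M exponent: (1)·n from Γ, plus (0) + (1) = 1 from the rest, must sum to zero.
n + 1 = 0, so n = -1.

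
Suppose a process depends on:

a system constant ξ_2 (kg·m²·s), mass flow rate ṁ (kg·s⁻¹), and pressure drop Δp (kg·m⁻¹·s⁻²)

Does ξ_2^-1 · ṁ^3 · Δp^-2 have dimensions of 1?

yes

Sum the exponent of each base dimension across the product:
  M: −[ξ_2]_M + 3·[ṁ]_M − 2·[Δp]_M = −(1) + 3·(1) − 2·(1) = 0
  L: −[ξ_2]_L + 3·[ṁ]_L − 2·[Δp]_L = −(2) + 3·(0) − 2·(-1) = 0
  T: −[ξ_2]_T + 3·[ṁ]_T − 2·[Δp]_T = −(1) + 3·(-1) − 2·(-2) = 0
  I: −[ξ_2]_I + 3·[ṁ]_I − 2·[Δp]_I = −(0) + 3·(0) − 2·(0) = 0
All base exponents vanish — dimensionless.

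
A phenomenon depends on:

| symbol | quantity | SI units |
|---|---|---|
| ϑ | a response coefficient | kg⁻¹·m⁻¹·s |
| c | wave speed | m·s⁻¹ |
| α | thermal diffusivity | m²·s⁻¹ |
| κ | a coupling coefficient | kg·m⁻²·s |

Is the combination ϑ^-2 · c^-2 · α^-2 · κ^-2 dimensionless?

Sum the exponent of each base dimension across the product:
  M: −2·[ϑ]_M − 2·[c]_M − 2·[α]_M − 2·[κ]_M = −2·(-1) − 2·(0) − 2·(0) − 2·(1) = 0
  L: −2·[ϑ]_L − 2·[c]_L − 2·[α]_L − 2·[κ]_L = −2·(-1) − 2·(1) − 2·(2) − 2·(-2) = 0
  T: −2·[ϑ]_T − 2·[c]_T − 2·[α]_T − 2·[κ]_T = −2·(1) − 2·(-1) − 2·(-1) − 2·(1) = 0
All base exponents vanish — dimensionless.

yes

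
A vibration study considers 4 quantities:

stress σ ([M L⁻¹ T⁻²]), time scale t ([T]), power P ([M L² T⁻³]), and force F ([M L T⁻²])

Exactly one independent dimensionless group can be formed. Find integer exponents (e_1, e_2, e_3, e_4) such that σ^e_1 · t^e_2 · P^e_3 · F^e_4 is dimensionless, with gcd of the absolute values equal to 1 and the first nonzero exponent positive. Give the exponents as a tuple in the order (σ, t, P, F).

M: e_1·(1) + e_2·(0) + e_3·(1) + e_4·(1) = 0
L: e_1·(-1) + e_2·(0) + e_3·(2) + e_4·(1) = 0
T: e_1·(-2) + e_2·(1) + e_3·(-3) + e_4·(-2) = 0
Solving this homogeneous linear system for the smallest-integer solution (first nonzero entry positive) gives (1, 2, 2, -3).

(1, 2, 2, -3)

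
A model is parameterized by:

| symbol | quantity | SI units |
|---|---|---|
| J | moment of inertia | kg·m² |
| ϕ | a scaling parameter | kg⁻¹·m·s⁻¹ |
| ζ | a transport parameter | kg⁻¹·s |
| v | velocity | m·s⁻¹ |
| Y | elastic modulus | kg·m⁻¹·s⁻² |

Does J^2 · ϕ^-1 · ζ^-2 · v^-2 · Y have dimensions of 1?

Sum the exponent of each base dimension across the product:
  M: 2·[J]_M − [ϕ]_M − 2·[ζ]_M − 2·[v]_M + [Y]_M = 2·(1) − (-1) − 2·(-1) − 2·(0) + (1) = 6
  L: 2·[J]_L − [ϕ]_L − 2·[ζ]_L − 2·[v]_L + [Y]_L = 2·(2) − (1) − 2·(0) − 2·(1) + (-1) = 0
  T: 2·[J]_T − [ϕ]_T − 2·[ζ]_T − 2·[v]_T + [Y]_T = 2·(0) − (-1) − 2·(1) − 2·(-1) + (-2) = -1
Net dimensions [M⁶ T⁻¹] ≠ [1] — not dimensionless.

no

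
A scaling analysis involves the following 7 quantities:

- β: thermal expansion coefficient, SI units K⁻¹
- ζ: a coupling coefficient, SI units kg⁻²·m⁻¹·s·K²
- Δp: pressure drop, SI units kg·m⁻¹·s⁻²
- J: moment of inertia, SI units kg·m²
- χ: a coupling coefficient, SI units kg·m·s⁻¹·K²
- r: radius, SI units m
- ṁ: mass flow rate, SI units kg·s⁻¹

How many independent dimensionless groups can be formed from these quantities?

3

There are 7 variables and 4 base dimensions (M, L, T, Θ).
The dimension matrix has rank 4.
Independent dimensionless groups: 7 − 4 = 3.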